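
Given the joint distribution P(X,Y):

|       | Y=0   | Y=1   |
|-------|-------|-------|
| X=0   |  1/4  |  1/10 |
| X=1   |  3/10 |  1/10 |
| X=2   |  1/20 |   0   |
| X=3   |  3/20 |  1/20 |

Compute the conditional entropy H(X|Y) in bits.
1.7169 bits

H(X|Y) = H(X,Y) - H(Y)

H(X,Y) = -Σ_{x,y} P(x,y) log₂ P(x,y). Per-cell terms -P(x,y)·log₂P(x,y):
  X=0: 0.5000, 0.3322
  X=1: 0.5211, 0.3322
  X=2: 0.2161, 0.0000
  X=3: 0.4105, 0.2161
  (cells with P = 0 contribute 0)
Sum of the 8 terms: H(X,Y) = 2.5282 bits

Marginal of Y (column sums):
  P(Y=0) = 1/4 + 3/10 + 1/20 + 3/20 = 3/4
  P(Y=1) = 1/10 + 1/10 + 0 + 1/20 = 1/4
H(Y) = -[(3/4)·log₂(3/4) + (1/4)·log₂(1/4)]
  = 0.3113 + 0.5000 = 0.8113 bits

H(X|Y) = H(X,Y) - H(Y) = 2.5282 - 0.8113 = 1.7169 bits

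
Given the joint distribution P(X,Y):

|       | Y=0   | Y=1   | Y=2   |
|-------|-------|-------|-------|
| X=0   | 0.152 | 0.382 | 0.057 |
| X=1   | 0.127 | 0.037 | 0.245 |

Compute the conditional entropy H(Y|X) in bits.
1.2543 bits

H(Y|X) = H(X,Y) - H(X)

H(X,Y) = -Σ_{x,y} P(x,y) log₂ P(x,y). Per-cell terms -P(x,y)·log₂P(x,y):
  X=0: 0.413114, 0.530352, 0.235575
  X=1: 0.378092, 0.175984, 0.497141
Sum of the 6 terms: H(X,Y) = 2.23026 bits

Marginal of X (row sums):
  P(X=0) = 0.152 + 0.382 + 0.057 = 0.591
  P(X=1) = 0.127 + 0.037 + 0.245 = 0.409
H(X) = -[0.591·log₂(0.591) + 0.409·log₂(0.409)]
  = 0.448433 + 0.527539 = 0.97597 bits

H(Y|X) = H(X,Y) - H(X) = 2.23026 - 0.97597 = 1.2543 bits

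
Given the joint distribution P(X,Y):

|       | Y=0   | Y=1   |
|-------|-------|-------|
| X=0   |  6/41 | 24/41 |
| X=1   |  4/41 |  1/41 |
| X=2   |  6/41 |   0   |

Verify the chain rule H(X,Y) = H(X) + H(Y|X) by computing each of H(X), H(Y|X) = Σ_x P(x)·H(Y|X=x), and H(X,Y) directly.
H(X) = 1.1057 bits, H(Y|X) = 0.6163 bits, H(X,Y) = 1.7220 bits

Marginal of X (row sums):
  P(X=0) = 6/41 + 24/41 = 30/41
  P(X=1) = 4/41 + 1/41 = 5/41
  P(X=2) = 6/41 + 0 = 6/41
H(X) = -[(30/41)·log₂(30/41) + (5/41)·log₂(5/41) + (6/41)·log₂(6/41)]
  = 0.32975 + 0.37020 + 0.40574 = 1.1057 bits

H(Y|X) = Σ_x P(x)·H(Y|X=x):
  X=0: P(X=0) = 30/41, P(Y|X=0) = (1/5, 4/5) → H(Y|X=0) = 0.72193
  X=1: P(X=1) = 5/41, P(Y|X=1) = (4/5, 1/5) → H(Y|X=1) = 0.72193
  X=2: P(X=2) = 6/41, P(Y|X=2) = (1, 0) → H(Y|X=2) = 0.00000
H(Y|X) = (30/41)·0.72193 + (5/41)·0.72193 + (6/41)·0.00000 = 0.6163 bits

H(X,Y) = -Σ_{x,y} P(x,y) log₂ P(x,y). Per-cell terms -P(x,y)·log₂P(x,y):
  X=0: 0.40574, 0.45225
  X=1: 0.32757, 0.13067
  X=2: 0.40574, 0.00000
  (cells with P = 0 contribute 0)
Sum of the 6 terms: H(X,Y) = 1.7220 bits

Chain rule check:
  H(X) + H(Y|X) = 1.1057 + 0.6163 = 1.7220 bits
  H(X,Y) = 1.7220 bits
✓ Chain rule verified.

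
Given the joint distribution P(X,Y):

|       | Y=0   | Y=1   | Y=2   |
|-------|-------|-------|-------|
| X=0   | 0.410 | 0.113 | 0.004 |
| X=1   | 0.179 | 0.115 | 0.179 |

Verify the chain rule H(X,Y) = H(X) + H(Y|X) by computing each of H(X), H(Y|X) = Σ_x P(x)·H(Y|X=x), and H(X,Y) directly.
H(X) = 0.9979 bits, H(Y|X) = 1.1642 bits, H(X,Y) = 2.1621 bits

Marginal of X (row sums):
  P(X=0) = 0.410 + 0.113 + 0.004 = 0.527
  P(X=1) = 0.179 + 0.115 + 0.179 = 0.473
H(X) = -[0.527·log₂(0.527) + 0.473·log₂(0.473)]
  = 0.48701 + 0.51088 = 0.9979 bits

H(Y|X) = Σ_x P(x)·H(Y|X=x):
  X=0: P(X=0) = 0.527, P(Y|X=0) = (410/527, 113/527, 4/527) → H(Y|X=0) = 0.81155
  X=1: P(X=1) = 0.473, P(Y|X=1) = (179/473, 115/473, 179/473) → H(Y|X=1) = 1.55708
H(Y|X) = 0.527·0.81155 + 0.473·1.55708 = 1.1642 bits

H(X,Y) = -Σ_{x,y} P(x,y) log₂ P(x,y). Per-cell terms -P(x,y)·log₂P(x,y):
  X=0: 0.52738, 0.35545, 0.03186
  X=1: 0.44427, 0.35883, 0.44427
Sum of the 6 terms: H(X,Y) = 2.1621 bits

Chain rule check:
  H(X) + H(Y|X) = 0.9979 + 1.1642 = 2.1621 bits
  H(X,Y) = 2.1621 bits
✓ Chain rule verified.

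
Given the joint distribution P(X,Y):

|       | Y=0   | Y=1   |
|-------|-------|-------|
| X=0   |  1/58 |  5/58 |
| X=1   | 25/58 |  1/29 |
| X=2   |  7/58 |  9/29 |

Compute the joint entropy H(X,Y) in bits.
1.9887 bits

H(X,Y) = -Σ_{x,y} P(x,y) log₂ P(x,y). Per-cell terms -P(x,y)·log₂P(x,y):
  X=0: 0.1010, 0.3048
  X=1: 0.5233, 0.1675
  X=2: 0.3682, 0.5239
Sum of the 6 terms: H(X,Y) = 1.9887 bits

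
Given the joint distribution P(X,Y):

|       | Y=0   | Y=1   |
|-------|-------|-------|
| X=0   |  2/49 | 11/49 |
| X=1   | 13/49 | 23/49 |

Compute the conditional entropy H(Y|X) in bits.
0.8576 bits

H(Y|X) = H(X,Y) - H(X)

H(X,Y) = -Σ_{x,y} P(x,y) log₂ P(x,y). Per-cell terms -P(x,y)·log₂P(x,y):
  X=0: 0.188356, 0.483838
  X=1: 0.507868, 0.512171
Sum of the 4 terms: H(X,Y) = 1.69223 bits

Marginal of X (row sums):
  P(X=0) = 2/49 + 11/49 = 13/49
  P(X=1) = 13/49 + 23/49 = 36/49
H(X) = -[(13/49)·log₂(13/49) + (36/49)·log₂(36/49)]
  = 0.507868 + 0.326781 = 0.83465 bits

H(Y|X) = H(X,Y) - H(X) = 1.69223 - 0.83465 = 0.8576 bits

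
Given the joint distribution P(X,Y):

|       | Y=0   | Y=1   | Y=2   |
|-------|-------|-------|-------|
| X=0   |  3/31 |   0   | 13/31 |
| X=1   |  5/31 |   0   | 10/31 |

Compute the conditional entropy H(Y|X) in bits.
0.8037 bits

H(Y|X) = H(X,Y) - H(X)

H(X,Y) = -Σ_{x,y} P(x,y) log₂ P(x,y). Per-cell terms -P(x,y)·log₂P(x,y):
  X=0: 0.32605, 0.00000, 0.52577
  X=1: 0.42456, 0.00000, 0.52654
  (cells with P = 0 contribute 0)
Sum of the 6 terms: H(X,Y) = 1.80292 bits

Marginal of X (row sums):
  P(X=0) = 3/31 + 0 + 13/31 = 16/31
  P(X=1) = 5/31 + 0 + 10/31 = 15/31
H(X) = -[(16/31)·log₂(16/31) + (15/31)·log₂(15/31)]
  = 0.49249 + 0.50676 = 0.99925 bits

H(Y|X) = H(X,Y) - H(X) = 1.80292 - 0.99925 = 0.8037 bits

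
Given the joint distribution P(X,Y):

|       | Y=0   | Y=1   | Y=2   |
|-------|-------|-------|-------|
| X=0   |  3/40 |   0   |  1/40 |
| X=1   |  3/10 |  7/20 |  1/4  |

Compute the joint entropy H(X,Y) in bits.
1.9645 bits

H(X,Y) = -Σ_{x,y} P(x,y) log₂ P(x,y). Per-cell terms -P(x,y)·log₂P(x,y):
  X=0: 0.2803, 0.0000, 0.1330
  X=1: 0.5211, 0.5301, 0.5000
  (cells with P = 0 contribute 0)
Sum of the 6 terms: H(X,Y) = 1.9645 bits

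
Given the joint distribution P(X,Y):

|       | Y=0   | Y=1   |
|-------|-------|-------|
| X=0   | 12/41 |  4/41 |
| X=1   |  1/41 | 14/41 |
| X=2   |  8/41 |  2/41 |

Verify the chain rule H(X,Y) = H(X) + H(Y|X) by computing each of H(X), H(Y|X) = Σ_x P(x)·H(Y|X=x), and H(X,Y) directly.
H(X) = 1.5570 bits, H(Y|X) = 0.6220 bits, H(X,Y) = 2.1790 bits

Marginal of X (row sums):
  P(X=0) = 12/41 + 4/41 = 16/41
  P(X=1) = 1/41 + 14/41 = 15/41
  P(X=2) = 8/41 + 2/41 = 10/41
H(X) = -[(16/41)·log₂(16/41) + (15/41)·log₂(15/41) + (10/41)·log₂(10/41)]
  = 0.5298 + 0.5307 + 0.4965 = 1.5570 bits

H(Y|X) = Σ_x P(x)·H(Y|X=x):
  X=0: P(X=0) = 16/41, P(Y|X=0) = (3/4, 1/4) → H(Y|X=0) = 0.8113
  X=1: P(X=1) = 15/41, P(Y|X=1) = (1/15, 14/15) → H(Y|X=1) = 0.3534
  X=2: P(X=2) = 10/41, P(Y|X=2) = (4/5, 1/5) → H(Y|X=2) = 0.7219
H(Y|X) = (16/41)·0.8113 + (15/41)·0.3534 + (10/41)·0.7219 = 0.6220 bits

H(X,Y) = -Σ_{x,y} P(x,y) log₂ P(x,y). Per-cell terms -P(x,y)·log₂P(x,y):
  X=0: 0.5188, 0.3276
  X=1: 0.1307, 0.5293
  X=2: 0.4600, 0.2126
Sum of the 6 terms: H(X,Y) = 2.1790 bits

Chain rule check:
  H(X) + H(Y|X) = 1.5570 + 0.6220 = 2.1790 bits
  H(X,Y) = 2.1790 bits
✓ Chain rule verified.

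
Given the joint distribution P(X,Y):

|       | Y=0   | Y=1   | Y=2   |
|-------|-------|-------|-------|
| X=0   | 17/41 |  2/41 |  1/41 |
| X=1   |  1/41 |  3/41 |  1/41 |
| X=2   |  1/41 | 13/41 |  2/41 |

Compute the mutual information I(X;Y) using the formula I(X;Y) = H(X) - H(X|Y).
0.4924 bits

I(X;Y) = H(X) - H(X|Y)

Marginal of X (row sums):
  P(X=0) = 17/41 + 2/41 + 1/41 = 20/41
  P(X=1) = 1/41 + 3/41 + 1/41 = 5/41
  P(X=2) = 1/41 + 13/41 + 2/41 = 16/41
H(X) = -[(20/41)·log₂(20/41) + (5/41)·log₂(5/41) + (16/41)·log₂(16/41)]
  = 0.505182 + 0.370198 + 0.529776 = 1.40516 bits

Marginal of Y (column sums):
  P(Y=0) = 17/41 + 1/41 + 1/41 = 19/41
  P(Y=1) = 2/41 + 3/41 + 13/41 = 18/41
  P(Y=2) = 1/41 + 1/41 + 2/41 = 4/41
H(X|Y) = Σ_y P(y)·H(X|Y=y):
  Y=0: P(Y=0) = 19/41, P(X|Y=0) = (17/19, 1/19, 1/19) → H(X|Y=0) = 0.590724
  Y=1: P(Y=1) = 18/41, P(X|Y=1) = (1/9, 1/6, 13/18) → H(X|Y=1) = 1.122114
  Y=2: P(Y=2) = 4/41, P(X|Y=2) = (1/4, 1/4, 1/2) → H(X|Y=2) = 1.500000
H(X|Y) = (19/41)·0.590724 + (18/41)·1.122114 + (4/41)·1.500000 = 0.91273 bits

I(X;Y) = H(X) - H(X|Y) = 1.40516 - 0.91273 = 0.4924 bits

Cross-check via I(X;Y) = H(X) + H(Y) - H(X,Y): computing H(Y) from the column sums and H(X,Y) from the 9 cells in the same way gives H(Y) = 1.36318 bits and H(X,Y) = 2.27591 bits, so
I(X;Y) = 1.40516 + 1.36318 - 2.27591 = 0.4924 bits ✓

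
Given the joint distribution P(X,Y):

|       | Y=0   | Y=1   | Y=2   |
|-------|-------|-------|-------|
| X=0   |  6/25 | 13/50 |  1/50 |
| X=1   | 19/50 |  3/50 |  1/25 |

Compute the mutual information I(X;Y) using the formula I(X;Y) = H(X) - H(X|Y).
0.1240 bits

I(X;Y) = H(X) - H(X|Y)

Marginal of X (row sums):
  P(X=0) = 6/25 + 13/50 + 1/50 = 13/25
  P(X=1) = 19/50 + 3/50 + 1/25 = 12/25
H(X) = -[(13/25)·log₂(13/25) + (12/25)·log₂(12/25)]
  = 0.49058 + 0.50827 = 0.99885 bits

Marginal of Y (column sums):
  P(Y=0) = 6/25 + 19/50 = 31/50
  P(Y=1) = 13/50 + 3/50 = 8/25
  P(Y=2) = 1/50 + 1/25 = 3/50
H(X|Y) = Σ_y P(y)·H(X|Y=y):
  Y=0: P(Y=0) = 31/50, P(X|Y=0) = (12/31, 19/31) → H(X|Y=0) = 0.96290
  Y=1: P(Y=1) = 8/25, P(X|Y=1) = (13/16, 3/16) → H(X|Y=1) = 0.69621
  Y=2: P(Y=2) = 3/50, P(X|Y=2) = (1/3, 2/3) → H(X|Y=2) = 0.91830
H(X|Y) = (31/50)·0.96290 + (8/25)·0.69621 + (3/50)·0.91830 = 0.87488 bits

I(X;Y) = H(X) - H(X|Y) = 0.99885 - 0.87488 = 0.1240 bits

Cross-check via I(X;Y) = H(X) + H(Y) - H(X,Y): computing H(Y) from the column sums and H(X,Y) from the 6 cells in the same way gives H(Y) = 1.19716 bits and H(X,Y) = 2.07204 bits, so
I(X;Y) = 0.99885 + 1.19716 - 2.07204 = 0.1240 bits ✓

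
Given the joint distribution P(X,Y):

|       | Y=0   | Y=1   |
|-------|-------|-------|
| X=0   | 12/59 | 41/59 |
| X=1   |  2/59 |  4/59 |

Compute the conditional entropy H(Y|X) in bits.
0.7866 bits

H(Y|X) = H(X,Y) - H(X)

H(X,Y) = -Σ_{x,y} P(x,y) log₂ P(x,y). Per-cell terms -P(x,y)·log₂P(x,y):
  X=0: 0.467325, 0.364894
  X=1: 0.165513, 0.263230
Sum of the 4 terms: H(X,Y) = 1.260962 bits

Marginal of X (row sums):
  P(X=0) = 12/59 + 41/59 = 53/59
  P(X=1) = 2/59 + 4/59 = 6/59
H(X) = -[(53/59)·log₂(53/59) + (6/59)·log₂(6/59)]
  = 0.138988 + 0.335357 = 0.474345 bits

H(Y|X) = H(X,Y) - H(X) = 1.260962 - 0.474345 = 0.7866 bits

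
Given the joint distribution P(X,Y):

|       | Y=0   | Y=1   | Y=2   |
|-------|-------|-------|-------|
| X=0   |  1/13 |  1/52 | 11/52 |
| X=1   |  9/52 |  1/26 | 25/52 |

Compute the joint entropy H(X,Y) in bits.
1.9951 bits

H(X,Y) = -Σ_{x,y} P(x,y) log₂ P(x,y). Per-cell terms -P(x,y)·log₂P(x,y):
  X=0: 0.2846, 0.1096, 0.4741
  X=1: 0.4380, 0.1808, 0.5080
Sum of the 6 terms: H(X,Y) = 1.9951 bits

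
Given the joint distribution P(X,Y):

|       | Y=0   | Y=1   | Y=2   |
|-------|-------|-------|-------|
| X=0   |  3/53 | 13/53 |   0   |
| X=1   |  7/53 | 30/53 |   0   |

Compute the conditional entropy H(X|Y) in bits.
0.8836 bits

H(X|Y) = H(X,Y) - H(Y)

H(X,Y) = -Σ_{x,y} P(x,y) log₂ P(x,y). Per-cell terms -P(x,y)·log₂P(x,y):
  X=0: 0.23451, 0.49731, 0.00000
  X=1: 0.38574, 0.46473, 0.00000
  (cells with P = 0 contribute 0)
Sum of the 6 terms: H(X,Y) = 1.5823 bits

Marginal of Y (column sums):
  P(Y=0) = 3/53 + 7/53 = 10/53
  P(Y=1) = 13/53 + 30/53 = 43/53
  P(Y=2) = 0 + 0 = 0
H(Y) = -[(10/53)·log₂(10/53) + (43/53)·log₂(43/53)]   (outcomes with P = 0 contribute 0)
  = 0.45396 + 0.24474 = 0.6987 bits

H(X|Y) = H(X,Y) - H(Y) = 1.5823 - 0.6987 = 0.8836 bits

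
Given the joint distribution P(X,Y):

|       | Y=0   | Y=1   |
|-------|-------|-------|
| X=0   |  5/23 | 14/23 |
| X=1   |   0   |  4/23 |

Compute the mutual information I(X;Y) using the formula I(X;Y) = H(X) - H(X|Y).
0.0685 bits

I(X;Y) = H(X) - H(X|Y)

Marginal of X (row sums):
  P(X=0) = 5/23 + 14/23 = 19/23
  P(X=1) = 0 + 4/23 = 4/23
H(X) = -[(19/23)·log₂(19/23) + (4/23)·log₂(4/23)]
  = 0.22770 + 0.43888 = 0.66658 bits

Marginal of Y (column sums):
  P(Y=0) = 5/23 + 0 = 5/23
  P(Y=1) = 14/23 + 4/23 = 18/23
H(X|Y) = Σ_y P(y)·H(X|Y=y):
  Y=0: P(Y=0) = 5/23, P(X|Y=0) = (1, 0) → H(X|Y=0) = 0.00000
  Y=1: P(Y=1) = 18/23, P(X|Y=1) = (7/9, 2/9) → H(X|Y=1) = 0.76420
H(X|Y) = (5/23)·0.00000 + (18/23)·0.76420 = 0.59807 bits

I(X;Y) = H(X) - H(X|Y) = 0.66658 - 0.59807 = 0.0685 bits

Cross-check via I(X;Y) = H(X) + H(Y) - H(X,Y): computing H(Y) from the column sums and H(X,Y) from the 4 cells in the same way gives H(Y) = 0.75538 bits and H(X,Y) = 1.35345 bits, so
I(X;Y) = 0.66658 + 0.75538 - 1.35345 = 0.0685 bits ✓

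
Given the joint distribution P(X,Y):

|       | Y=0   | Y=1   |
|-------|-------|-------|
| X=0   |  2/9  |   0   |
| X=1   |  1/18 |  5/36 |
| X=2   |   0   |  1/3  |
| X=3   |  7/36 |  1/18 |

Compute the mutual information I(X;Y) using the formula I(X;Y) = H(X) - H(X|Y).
0.6389 bits

I(X;Y) = H(X) - H(X|Y)

Marginal of X (row sums):
  P(X=0) = 2/9 + 0 = 2/9
  P(X=1) = 1/18 + 5/36 = 7/36
  P(X=2) = 0 + 1/3 = 1/3
  P(X=3) = 7/36 + 1/18 = 1/4
H(X) = -[(2/9)·log₂(2/9) + (7/36)·log₂(7/36) + (1/3)·log₂(1/3) + (1/4)·log₂(1/4)]
  = 0.4822 + 0.4594 + 0.5283 + 0.5000 = 1.9699 bits

Marginal of Y (column sums):
  P(Y=0) = 2/9 + 1/18 + 0 + 7/36 = 17/36
  P(Y=1) = 0 + 5/36 + 1/3 + 1/18 = 19/36
H(X|Y) = Σ_y P(y)·H(X|Y=y):
  Y=0: P(Y=0) = 17/36, P(X|Y=0) = (8/17, 2/17, 0, 7/17) → H(X|Y=0) = 1.4021
  Y=1: P(Y=1) = 19/36, P(X|Y=1) = (0, 5/19, 12/19, 2/19) → H(X|Y=1) = 1.2674
H(X|Y) = (17/36)·1.4021 + (19/36)·1.2674 = 1.3310 bits

I(X;Y) = H(X) - H(X|Y) = 1.9699 - 1.3310 = 0.6389 bits

Cross-check via I(X;Y) = H(X) + H(Y) - H(X,Y): computing H(Y) from the column sums and H(X,Y) from the 8 cells in the same way gives H(Y) = 0.9978 bits and H(X,Y) = 2.3288 bits, so
I(X;Y) = 1.9699 + 0.9978 - 2.3288 = 0.6389 bits ✓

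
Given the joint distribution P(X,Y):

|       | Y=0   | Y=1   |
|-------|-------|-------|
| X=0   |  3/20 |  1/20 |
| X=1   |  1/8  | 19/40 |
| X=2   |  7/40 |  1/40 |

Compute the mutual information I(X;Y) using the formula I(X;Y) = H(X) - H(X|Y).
0.2788 bits

I(X;Y) = H(X) - H(X|Y)

Marginal of X (row sums):
  P(X=0) = 3/20 + 1/20 = 1/5
  P(X=1) = 1/8 + 19/40 = 3/5
  P(X=2) = 7/40 + 1/40 = 1/5
H(X) = -[(1/5)·log₂(1/5) + (3/5)·log₂(3/5) + (1/5)·log₂(1/5)]
  = 0.464386 + 0.442179 + 0.464386 = 1.37095 bits

Marginal of Y (column sums):
  P(Y=0) = 3/20 + 1/8 + 7/40 = 9/20
  P(Y=1) = 1/20 + 19/40 + 1/40 = 11/20
H(X|Y) = Σ_y P(y)·H(X|Y=y):
  Y=0: P(Y=0) = 9/20, P(X|Y=0) = (1/3, 5/18, 7/18) → H(X|Y=0) = 1.571542
  Y=1: P(Y=1) = 11/20, P(X|Y=1) = (1/11, 19/22, 1/22) → H(X|Y=1) = 0.699858
H(X|Y) = (9/20)·1.571542 + (11/20)·0.699858 = 1.09212 bits

I(X;Y) = H(X) - H(X|Y) = 1.37095 - 1.09212 = 0.2788 bits

Cross-check via I(X;Y) = H(X) + H(Y) - H(X,Y): computing H(Y) from the column sums and H(X,Y) from the 6 cells in the same way gives H(Y) = 0.99277 bits and H(X,Y) = 2.08489 bits, so
I(X;Y) = 1.37095 + 0.99277 - 2.08489 = 0.2788 bits ✓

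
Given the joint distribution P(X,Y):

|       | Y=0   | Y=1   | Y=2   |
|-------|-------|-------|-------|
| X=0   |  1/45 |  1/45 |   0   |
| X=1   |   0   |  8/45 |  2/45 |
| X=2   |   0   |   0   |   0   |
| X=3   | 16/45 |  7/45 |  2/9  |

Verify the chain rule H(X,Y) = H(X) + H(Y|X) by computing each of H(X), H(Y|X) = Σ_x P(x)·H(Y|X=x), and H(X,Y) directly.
H(X) = 1.0100 bits, H(Y|X) = 1.3070 bits, H(X,Y) = 2.3169 bits

Marginal of X (row sums):
  P(X=0) = 1/45 + 1/45 + 0 = 2/45
  P(X=1) = 0 + 8/45 + 2/45 = 2/9
  P(X=2) = 0 + 0 + 0 = 0
  P(X=3) = 16/45 + 7/45 + 2/9 = 11/15
H(X) = -[(2/45)·log₂(2/45) + (2/9)·log₂(2/9) + (11/15)·log₂(11/15)]   (outcomes with P = 0 contribute 0)
  = 0.199638 + 0.482206 + 0.328137 = 1.0100 bits

H(Y|X) = Σ_x P(x)·H(Y|X=x):
  X=0: P(X=0) = 2/45, P(Y|X=0) = (1/2, 1/2, 0) → H(Y|X=0) = 1.000000
  X=1: P(X=1) = 2/9, P(Y|X=1) = (0, 4/5, 1/5) → H(Y|X=1) = 0.721928
  X=2: P(X=2) = 0 → contributes 0
  X=3: P(X=3) = 11/15, P(Y|X=3) = (16/33, 7/33, 10/33) → H(Y|X=3) = 1.502856
H(Y|X) = (2/45)·1.000000 + (2/9)·0.721928 + (11/15)·1.502856 = 1.3070 bits

H(X,Y) = -Σ_{x,y} P(x,y) log₂ P(x,y). Per-cell terms -P(x,y)·log₂P(x,y):
  X=0: 0.122041, 0.122041, 0.000000
  X=1: 0.000000, 0.442996, 0.199638
  X=2: 0.000000, 0.000000, 0.000000
  X=3: 0.530437, 0.417589, 0.482206
  (cells with P = 0 contribute 0)
Sum of the 12 terms: H(X,Y) = 2.3169 bits

Chain rule check:
  H(X) + H(Y|X) = 1.0100 + 1.3070 = 2.3170 bits
  H(X,Y) = 2.3169 bits
✓ Chain rule verified (Δ = 0.0001 is 4-dp rounding noise: each of the three values was rounded independently).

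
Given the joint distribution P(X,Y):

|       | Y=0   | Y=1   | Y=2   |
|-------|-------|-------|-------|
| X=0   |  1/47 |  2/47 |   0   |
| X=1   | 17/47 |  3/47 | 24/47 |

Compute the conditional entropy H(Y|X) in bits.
1.2487 bits

H(Y|X) = H(X,Y) - H(X)

H(X,Y) = -Σ_{x,y} P(x,y) log₂ P(x,y). Per-cell terms -P(x,y)·log₂P(x,y):
  X=0: 0.1182, 0.1938, 0.0000
  X=1: 0.5307, 0.2534, 0.4951
  (cells with P = 0 contribute 0)
Sum of the 6 terms: H(X,Y) = 1.5912 bits

Marginal of X (row sums):
  P(X=0) = 1/47 + 2/47 + 0 = 3/47
  P(X=1) = 17/47 + 3/47 + 24/47 = 44/47
H(X) = -[(3/47)·log₂(3/47) + (44/47)·log₂(44/47)]
  = 0.2534 + 0.0891 = 0.3425 bits

H(Y|X) = H(X,Y) - H(X) = 1.5912 - 0.3425 = 1.2487 bits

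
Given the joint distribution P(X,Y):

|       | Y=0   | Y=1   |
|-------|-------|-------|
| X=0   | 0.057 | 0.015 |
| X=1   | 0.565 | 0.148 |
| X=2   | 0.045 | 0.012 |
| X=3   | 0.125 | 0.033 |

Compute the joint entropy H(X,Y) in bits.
2.0151 bits

H(X,Y) = -Σ_{x,y} P(x,y) log₂ P(x,y). Per-cell terms -P(x,y)·log₂P(x,y):
  X=0: 0.2356, 0.0909
  X=1: 0.4654, 0.4079
  X=2: 0.2013, 0.0766
  X=3: 0.3750, 0.1624
Sum of the 8 terms: H(X,Y) = 2.0151 bits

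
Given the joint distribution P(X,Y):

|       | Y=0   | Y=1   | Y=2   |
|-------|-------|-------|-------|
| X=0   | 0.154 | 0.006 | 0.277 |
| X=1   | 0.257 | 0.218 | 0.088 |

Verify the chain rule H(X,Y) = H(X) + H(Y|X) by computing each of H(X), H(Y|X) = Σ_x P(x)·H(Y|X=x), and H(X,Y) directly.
H(X) = 0.9885 bits, H(Y|X) = 1.2758 bits, H(X,Y) = 2.2643 bits

Marginal of X (row sums):
  P(X=0) = 0.154 + 0.006 + 0.277 = 0.437
  P(X=1) = 0.257 + 0.218 + 0.088 = 0.563
H(X) = -[0.437·log₂(0.437) + 0.563·log₂(0.563)]
  = 0.521907 + 0.466611 = 0.9885 bits

H(Y|X) = Σ_x P(x)·H(Y|X=x):
  X=0: P(X=0) = 0.437, P(Y|X=0) = (154/437, 6/437, 277/437) → H(Y|X=0) = 1.032127
  X=1: P(X=1) = 0.563, P(Y|X=1) = (257/563, 218/563, 88/563) → H(Y|X=1) = 1.464985
H(Y|X) = 0.437·1.032127 + 0.563·1.464985 = 1.2758 bits

H(X,Y) = -Σ_{x,y} P(x,y) log₂ P(x,y). Per-cell terms -P(x,y)·log₂P(x,y):
  X=0: 0.415646, 0.044285, 0.513016
  X=1: 0.503761, 0.479077, 0.308559
Sum of the 6 terms: H(X,Y) = 2.2643 bits

Chain rule check:
  H(X) + H(Y|X) = 0.9885 + 1.2758 = 2.2643 bits
  H(X,Y) = 2.2643 bits
✓ Chain rule verified.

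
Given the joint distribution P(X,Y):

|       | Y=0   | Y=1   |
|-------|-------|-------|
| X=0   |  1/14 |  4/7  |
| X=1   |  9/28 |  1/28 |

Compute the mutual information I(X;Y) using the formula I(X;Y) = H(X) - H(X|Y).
0.4756 bits

I(X;Y) = H(X) - H(X|Y)

Marginal of X (row sums):
  P(X=0) = 1/14 + 4/7 = 9/14
  P(X=1) = 9/28 + 1/28 = 5/14
H(X) = -[(9/14)·log₂(9/14) + (5/14)·log₂(5/14)]
  = 0.4098 + 0.5305 = 0.9403 bits

Marginal of Y (column sums):
  P(Y=0) = 1/14 + 9/28 = 11/28
  P(Y=1) = 4/7 + 1/28 = 17/28
H(X|Y) = Σ_y P(y)·H(X|Y=y):
  Y=0: P(Y=0) = 11/28, P(X|Y=0) = (2/11, 9/11) → H(X|Y=0) = 0.6840
  Y=1: P(Y=1) = 17/28, P(X|Y=1) = (16/17, 1/17) → H(X|Y=1) = 0.3228
H(X|Y) = (11/28)·0.6840 + (17/28)·0.3228 = 0.4647 bits

I(X;Y) = H(X) - H(X|Y) = 0.9403 - 0.4647 = 0.4756 bits

Cross-check via I(X;Y) = H(X) + H(Y) - H(X,Y): computing H(Y) from the column sums and H(X,Y) from the 4 cells in the same way gives H(Y) = 0.9666 bits and H(X,Y) = 1.4313 bits, so
I(X;Y) = 0.9403 + 0.9666 - 1.4313 = 0.4756 bits ✓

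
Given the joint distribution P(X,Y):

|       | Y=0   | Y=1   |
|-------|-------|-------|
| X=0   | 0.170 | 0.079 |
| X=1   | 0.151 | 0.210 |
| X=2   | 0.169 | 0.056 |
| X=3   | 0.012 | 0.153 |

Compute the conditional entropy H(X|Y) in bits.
1.7658 bits

H(X|Y) = H(X,Y) - H(Y)

H(X,Y) = -Σ_{x,y} P(x,y) log₂ P(x,y). Per-cell terms -P(x,y)·log₂P(x,y):
  X=0: 0.43459, 0.28930
  X=1: 0.41183, 0.47282
  X=2: 0.43347, 0.23287
  X=3: 0.07657, 0.41438
Sum of the 8 terms: H(X,Y) = 2.7658 bits

Marginal of Y (column sums):
  P(Y=0) = 0.170 + 0.151 + 0.169 + 0.012 = 0.502
  P(Y=1) = 0.079 + 0.210 + 0.056 + 0.153 = 0.498
H(Y) = -[0.502·log₂(0.502) + 0.498·log₂(0.498)]
  = 0.49911 + 0.50088 = 1.0000 bits

H(X|Y) = H(X,Y) - H(Y) = 2.7658 - 1.0000 = 1.7658 bits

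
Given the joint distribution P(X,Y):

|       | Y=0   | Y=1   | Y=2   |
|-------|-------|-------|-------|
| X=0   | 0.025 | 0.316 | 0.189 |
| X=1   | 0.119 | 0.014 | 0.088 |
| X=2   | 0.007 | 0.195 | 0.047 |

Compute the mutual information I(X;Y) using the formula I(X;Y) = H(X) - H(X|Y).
0.3028 bits

I(X;Y) = H(X) - H(X|Y)

Marginal of X (row sums):
  P(X=0) = 0.025 + 0.316 + 0.189 = 0.530
  P(X=1) = 0.119 + 0.014 + 0.088 = 0.221
  P(X=2) = 0.007 + 0.195 + 0.047 = 0.249
H(X) = -[0.530·log₂(0.530) + 0.221·log₂(0.221) + 0.249·log₂(0.249)]
  = 0.48545 + 0.48131 + 0.49944 = 1.4662 bits

Marginal of Y (column sums):
  P(Y=0) = 0.025 + 0.119 + 0.007 = 0.151
  P(Y=1) = 0.316 + 0.014 + 0.195 = 0.525
  P(Y=2) = 0.189 + 0.088 + 0.047 = 0.324
H(X|Y) = Σ_y P(y)·H(X|Y=y):
  Y=0: P(Y=0) = 0.151, P(X|Y=0) = (25/151, 119/151, 7/151) → H(X|Y=0) = 0.90575
  Y=1: P(Y=1) = 0.525, P(X|Y=1) = (316/525, 2/75, 13/35) → H(X|Y=1) = 1.11098
  Y=2: P(Y=2) = 0.324, P(X|Y=2) = (7/12, 22/81, 47/324) → H(X|Y=2) = 1.36837
H(X|Y) = 0.151·0.90575 + 0.525·1.11098 + 0.324·1.36837 = 1.1634 bits

I(X;Y) = H(X) - H(X|Y) = 1.4662 - 1.1634 = 0.3028 bits

Cross-check via I(X;Y) = H(X) + H(Y) - H(X,Y): computing H(Y) from the column sums and H(X,Y) from the 9 cells in the same way gives H(Y) = 1.4267 bits and H(X,Y) = 2.5901 bits, so
I(X;Y) = 1.4662 + 1.4267 - 2.5901 = 0.3028 bits ✓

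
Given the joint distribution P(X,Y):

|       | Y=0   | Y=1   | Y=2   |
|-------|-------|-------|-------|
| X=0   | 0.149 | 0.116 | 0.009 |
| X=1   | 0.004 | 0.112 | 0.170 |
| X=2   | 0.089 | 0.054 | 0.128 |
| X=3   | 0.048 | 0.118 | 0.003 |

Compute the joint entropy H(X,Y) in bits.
3.1680 bits

H(X,Y) = -Σ_{x,y} P(x,y) log₂ P(x,y). Per-cell terms -P(x,y)·log₂P(x,y):
  X=0: 0.40925, 0.36051, 0.06116
  X=1: 0.03186, 0.35374, 0.43459
  X=2: 0.31061, 0.22739, 0.37962
  X=3: 0.21028, 0.36381, 0.02514
Sum of the 12 terms: H(X,Y) = 3.1680 bits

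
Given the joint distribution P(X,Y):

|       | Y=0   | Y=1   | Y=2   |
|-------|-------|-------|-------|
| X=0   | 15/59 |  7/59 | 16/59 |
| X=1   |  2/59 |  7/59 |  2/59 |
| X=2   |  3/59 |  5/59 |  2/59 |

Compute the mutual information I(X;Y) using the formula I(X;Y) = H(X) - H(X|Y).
0.1197 bits

I(X;Y) = H(X) - H(X|Y)

Marginal of X (row sums):
  P(X=0) = 15/59 + 7/59 + 16/59 = 38/59
  P(X=1) = 2/59 + 7/59 + 2/59 = 11/59
  P(X=2) = 3/59 + 5/59 + 2/59 = 10/59
H(X) = -[(38/59)·log₂(38/59) + (11/59)·log₂(11/59) + (10/59)·log₂(10/59)]
  = 0.40880 + 0.45179 + 0.43402 = 1.2946 bits

Marginal of Y (column sums):
  P(Y=0) = 15/59 + 2/59 + 3/59 = 20/59
  P(Y=1) = 7/59 + 7/59 + 5/59 = 19/59
  P(Y=2) = 16/59 + 2/59 + 2/59 = 20/59
H(X|Y) = Σ_y P(y)·H(X|Y=y):
  Y=0: P(Y=0) = 20/59, P(X|Y=0) = (3/4, 1/10, 3/20) → H(X|Y=0) = 1.05402
  Y=1: P(Y=1) = 19/59, P(X|Y=1) = (7/19, 7/19, 5/19) → H(X|Y=1) = 1.56832
  Y=2: P(Y=2) = 20/59, P(X|Y=2) = (4/5, 1/10, 1/10) → H(X|Y=2) = 0.92193
H(X|Y) = (20/59)·1.05402 + (19/59)·1.56832 + (20/59)·0.92193 = 1.1749 bits

I(X;Y) = H(X) - H(X|Y) = 1.2946 - 1.1749 = 0.1197 bits

Cross-check via I(X;Y) = H(X) + H(Y) - H(X,Y): computing H(Y) from the column sums and H(X,Y) from the 9 cells in the same way gives H(Y) = 1.5845 bits and H(X,Y) = 2.7594 bits, so
I(X;Y) = 1.2946 + 1.5845 - 2.7594 = 0.1197 bits ✓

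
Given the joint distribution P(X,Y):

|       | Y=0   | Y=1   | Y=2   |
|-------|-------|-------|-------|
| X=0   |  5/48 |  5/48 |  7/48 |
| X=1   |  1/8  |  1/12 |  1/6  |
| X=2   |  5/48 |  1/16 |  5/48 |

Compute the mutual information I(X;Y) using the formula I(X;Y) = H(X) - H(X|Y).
0.0067 bits

I(X;Y) = H(X) - H(X|Y)

Marginal of X (row sums):
  P(X=0) = 5/48 + 5/48 + 7/48 = 17/48
  P(X=1) = 1/8 + 1/12 + 1/6 = 3/8
  P(X=2) = 5/48 + 1/16 + 5/48 = 13/48
H(X) = -[(17/48)·log₂(17/48) + (3/8)·log₂(3/8) + (13/48)·log₂(13/48)]
  = 0.530364 + 0.530639 + 0.510392 = 1.571395 bits

Marginal of Y (column sums):
  P(Y=0) = 5/48 + 1/8 + 5/48 = 1/3
  P(Y=1) = 5/48 + 1/12 + 1/16 = 1/4
  P(Y=2) = 7/48 + 1/6 + 5/48 = 5/12
H(X|Y) = Σ_y P(y)·H(X|Y=y):
  Y=0: P(Y=0) = 1/3, P(X|Y=0) = (5/16, 3/8, 5/16) → H(X|Y=0) = 1.579434
  Y=1: P(Y=1) = 1/4, P(X|Y=1) = (5/12, 1/3, 1/4) → H(X|Y=1) = 1.554585
  Y=2: P(Y=2) = 5/12, P(X|Y=2) = (7/20, 2/5, 1/4) → H(X|Y=2) = 1.558872
H(X|Y) = (1/3)·1.579434 + (1/4)·1.554585 + (5/12)·1.558872 = 1.564654 bits

I(X;Y) = H(X) - H(X|Y) = 1.571395 - 1.564654 = 0.0067 bits

Cross-check via I(X;Y) = H(X) + H(Y) - H(X,Y): computing H(Y) from the column sums and H(X,Y) from the 9 cells in the same way gives H(Y) = 1.554585 bits and H(X,Y) = 3.119239 bits, so
I(X;Y) = 1.571395 + 1.554585 - 3.119239 = 0.0067 bits ✓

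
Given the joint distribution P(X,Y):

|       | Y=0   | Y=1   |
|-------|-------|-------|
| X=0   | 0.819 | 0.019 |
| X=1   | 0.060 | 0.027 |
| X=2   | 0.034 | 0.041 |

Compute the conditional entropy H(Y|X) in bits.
0.2832 bits

H(Y|X) = H(X,Y) - H(X)

H(X,Y) = -Σ_{x,y} P(x,y) log₂ P(x,y). Per-cell terms -P(x,y)·log₂P(x,y):
  X=0: 0.23592, 0.10864
  X=1: 0.24353, 0.14069
  X=2: 0.16586, 0.18894
Sum of the 6 terms: H(X,Y) = 1.0836 bits

Marginal of X (row sums):
  P(X=0) = 0.819 + 0.019 = 0.838
  P(X=1) = 0.060 + 0.027 = 0.087
  P(X=2) = 0.034 + 0.041 = 0.075
H(X) = -[0.838·log₂(0.838) + 0.087·log₂(0.087) + 0.075·log₂(0.075)]
  = 0.21367 + 0.30649 + 0.28027 = 0.8004 bits

H(Y|X) = H(X,Y) - H(X) = 1.0836 - 0.8004 = 0.2832 bits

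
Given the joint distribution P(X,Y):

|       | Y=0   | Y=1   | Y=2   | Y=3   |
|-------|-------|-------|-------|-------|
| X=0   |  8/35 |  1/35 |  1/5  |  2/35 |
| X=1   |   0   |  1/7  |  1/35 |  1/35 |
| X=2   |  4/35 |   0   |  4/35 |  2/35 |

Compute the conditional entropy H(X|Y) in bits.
1.0828 bits

H(X|Y) = H(X,Y) - H(Y)

H(X,Y) = -Σ_{x,y} P(x,y) log₂ P(x,y). Per-cell terms -P(x,y)·log₂P(x,y):
  X=0: 0.48669, 0.14655, 0.46439, 0.23596
  X=1: 0.00000, 0.40105, 0.14655, 0.14655
  X=2: 0.35763, 0.00000, 0.35763, 0.23596
  (cells with P = 0 contribute 0)
Sum of the 12 terms: H(X,Y) = 2.9790 bits

Marginal of Y (column sums):
  P(Y=0) = 8/35 + 0 + 4/35 = 12/35
  P(Y=1) = 1/35 + 1/7 + 0 = 6/35
  P(Y=2) = 1/5 + 1/35 + 4/35 = 12/35
  P(Y=3) = 2/35 + 1/35 + 2/35 = 1/7
H(Y) = -[(12/35)·log₂(12/35) + (6/35)·log₂(6/35) + (12/35)·log₂(12/35) + (1/7)·log₂(1/7)]
  = 0.52948 + 0.43617 + 0.52948 + 0.40105 = 1.8962 bits

H(X|Y) = H(X,Y) - H(Y) = 2.9790 - 1.8962 = 1.0828 bits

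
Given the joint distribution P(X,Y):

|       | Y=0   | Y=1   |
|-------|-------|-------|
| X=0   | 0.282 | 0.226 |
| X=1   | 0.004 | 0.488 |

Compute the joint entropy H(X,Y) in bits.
1.5369 bits

H(X,Y) = -Σ_{x,y} P(x,y) log₂ P(x,y). Per-cell terms -P(x,y)·log₂P(x,y):
  X=0: 0.5150, 0.4849
  X=1: 0.0319, 0.5051
Sum of the 4 terms: H(X,Y) = 1.5369 bits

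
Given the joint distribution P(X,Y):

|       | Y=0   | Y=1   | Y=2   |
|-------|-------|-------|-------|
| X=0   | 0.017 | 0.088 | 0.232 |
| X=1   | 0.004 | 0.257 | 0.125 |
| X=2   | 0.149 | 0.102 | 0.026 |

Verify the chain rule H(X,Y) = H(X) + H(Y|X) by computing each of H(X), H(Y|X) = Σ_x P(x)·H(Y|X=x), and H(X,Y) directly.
H(X) = 1.5719 bits, H(Y|X) = 1.1183 bits, H(X,Y) = 2.6902 bits

Marginal of X (row sums):
  P(X=0) = 0.017 + 0.088 + 0.232 = 0.337
  P(X=1) = 0.004 + 0.257 + 0.125 = 0.386
  P(X=2) = 0.149 + 0.102 + 0.026 = 0.277
H(X) = -[0.337·log₂(0.337) + 0.386·log₂(0.386) + 0.277·log₂(0.277)]
  = 0.52881 + 0.53010 + 0.51302 = 1.5719 bits

H(Y|X) = Σ_x P(x)·H(Y|X=x):
  X=0: P(X=0) = 0.337, P(Y|X=0) = (17/337, 88/337, 232/337) → H(Y|X=0) = 1.09403
  X=1: P(X=1) = 0.386, P(Y|X=1) = (2/193, 257/386, 125/386) → H(Y|X=1) = 0.98580
  X=2: P(X=2) = 0.277, P(Y|X=2) = (149/277, 102/277, 26/277) → H(Y|X=2) = 1.33232
H(Y|X) = 0.337·1.09403 + 0.386·0.98580 + 0.277·1.33232 = 1.1183 bits

H(X,Y) = -Σ_{x,y} P(x,y) log₂ P(x,y). Per-cell terms -P(x,y)·log₂P(x,y):
  X=0: 0.09993, 0.30856, 0.48901
  X=1: 0.03186, 0.50376, 0.37500
  X=2: 0.40925, 0.33592, 0.13690
Sum of the 9 terms: H(X,Y) = 2.6902 bits

Chain rule check:
  H(X) + H(Y|X) = 1.5719 + 1.1183 = 2.6902 bits
  H(X,Y) = 2.6902 bits
✓ Chain rule verified.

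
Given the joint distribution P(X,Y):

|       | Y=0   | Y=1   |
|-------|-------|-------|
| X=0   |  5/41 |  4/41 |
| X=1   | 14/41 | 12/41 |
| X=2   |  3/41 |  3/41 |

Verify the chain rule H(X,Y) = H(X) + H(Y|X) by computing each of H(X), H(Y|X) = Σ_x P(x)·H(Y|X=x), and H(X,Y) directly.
H(X) = 1.3027 bits, H(Y|X) = 0.9953 bits, H(X,Y) = 2.2980 bits

Marginal of X (row sums):
  P(X=0) = 5/41 + 4/41 = 9/41
  P(X=1) = 14/41 + 12/41 = 26/41
  P(X=2) = 3/41 + 3/41 = 6/41
H(X) = -[(9/41)·log₂(9/41) + (26/41)·log₂(26/41) + (6/41)·log₂(6/41)]
  = 0.48021 + 0.41671 + 0.40574 = 1.3027 bits

H(Y|X) = Σ_x P(x)·H(Y|X=x):
  X=0: P(X=0) = 9/41, P(Y|X=0) = (5/9, 4/9) → H(Y|X=0) = 0.99108
  X=1: P(X=1) = 26/41, P(Y|X=1) = (7/13, 6/13) → H(Y|X=1) = 0.99573
  X=2: P(X=2) = 6/41, P(Y|X=2) = (1/2, 1/2) → H(Y|X=2) = 1.00000
H(Y|X) = (9/41)·0.99108 + (26/41)·0.99573 + (6/41)·1.00000 = 0.9953 bits

H(X,Y) = -Σ_{x,y} P(x,y) log₂ P(x,y). Per-cell terms -P(x,y)·log₂P(x,y):
  X=0: 0.37020, 0.32757
  X=1: 0.52934, 0.51881
  X=2: 0.27604, 0.27604
Sum of the 6 terms: H(X,Y) = 2.2980 bits

Chain rule check:
  H(X) + H(Y|X) = 1.3027 + 0.9953 = 2.2980 bits
  H(X,Y) = 2.2980 bits
✓ Chain rule verified.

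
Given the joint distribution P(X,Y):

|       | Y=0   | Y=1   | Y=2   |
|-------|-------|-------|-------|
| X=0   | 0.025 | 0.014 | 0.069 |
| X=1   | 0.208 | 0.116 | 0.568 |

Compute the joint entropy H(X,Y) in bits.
1.7806 bits

H(X,Y) = -Σ_{x,y} P(x,y) log₂ P(x,y). Per-cell terms -P(x,y)·log₂P(x,y):
  X=0: 0.1330, 0.0862, 0.2662
  X=1: 0.4712, 0.3605, 0.4635
Sum of the 6 terms: H(X,Y) = 1.7806 bits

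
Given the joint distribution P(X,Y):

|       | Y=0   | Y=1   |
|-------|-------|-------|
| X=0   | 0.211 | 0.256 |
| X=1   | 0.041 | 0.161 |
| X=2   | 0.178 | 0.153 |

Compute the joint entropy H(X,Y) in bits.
2.4476 bits

H(X,Y) = -Σ_{x,y} P(x,y) log₂ P(x,y). Per-cell terms -P(x,y)·log₂P(x,y):
  X=0: 0.47363, 0.50324
  X=1: 0.18894, 0.42421
  X=2: 0.44323, 0.41438
Sum of the 6 terms: H(X,Y) = 2.4476 bits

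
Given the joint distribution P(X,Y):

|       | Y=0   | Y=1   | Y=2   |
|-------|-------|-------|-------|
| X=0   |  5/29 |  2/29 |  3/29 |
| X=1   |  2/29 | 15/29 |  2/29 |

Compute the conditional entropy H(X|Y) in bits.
0.6821 bits

H(X|Y) = H(X,Y) - H(Y)

H(X,Y) = -Σ_{x,y} P(x,y) log₂ P(x,y). Per-cell terms -P(x,y)·log₂P(x,y):
  X=0: 0.43725, 0.26607, 0.33859
  X=1: 0.26607, 0.49194, 0.26607
Sum of the 6 terms: H(X,Y) = 2.0660 bits

Marginal of Y (column sums):
  P(Y=0) = 5/29 + 2/29 = 7/29
  P(Y=1) = 2/29 + 15/29 = 17/29
  P(Y=2) = 3/29 + 2/29 = 5/29
H(Y) = -[(7/29)·log₂(7/29) + (17/29)·log₂(17/29) + (5/29)·log₂(5/29)]
  = 0.49498 + 0.45168 + 0.43725 = 1.3839 bits

H(X|Y) = H(X,Y) - H(Y) = 2.0660 - 1.3839 = 0.6821 bits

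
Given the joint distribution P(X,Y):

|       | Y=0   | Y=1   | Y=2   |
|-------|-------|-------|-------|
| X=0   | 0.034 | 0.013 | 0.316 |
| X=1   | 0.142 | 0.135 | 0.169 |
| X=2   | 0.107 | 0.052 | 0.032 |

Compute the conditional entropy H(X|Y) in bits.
1.2497 bits

H(X|Y) = H(X,Y) - H(Y)

H(X,Y) = -Σ_{x,y} P(x,y) log₂ P(x,y). Per-cell terms -P(x,y)·log₂P(x,y):
  X=0: 0.16586, 0.08145, 0.52519
  X=1: 0.39988, 0.39001, 0.43347
  X=2: 0.34500, 0.22180, 0.15891
Sum of the 9 terms: H(X,Y) = 2.72157 bits

Marginal of Y (column sums):
  P(Y=0) = 0.034 + 0.142 + 0.107 = 0.283
  P(Y=1) = 0.013 + 0.135 + 0.052 = 0.200
  P(Y=2) = 0.316 + 0.169 + 0.032 = 0.517
H(Y) = -[0.283·log₂(0.283) + 0.200·log₂(0.200) + 0.517·log₂(0.517)]
  = 0.51538 + 0.46439 + 0.49206 = 1.47183 bits

H(X|Y) = H(X,Y) - H(Y) = 2.72157 - 1.47183 = 1.2497 bits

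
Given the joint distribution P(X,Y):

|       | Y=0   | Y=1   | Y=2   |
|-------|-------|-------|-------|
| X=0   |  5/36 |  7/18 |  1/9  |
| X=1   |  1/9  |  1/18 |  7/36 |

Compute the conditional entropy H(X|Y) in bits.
0.7783 bits

H(X|Y) = H(X,Y) - H(Y)

H(X,Y) = -Σ_{x,y} P(x,y) log₂ P(x,y). Per-cell terms -P(x,y)·log₂P(x,y):
  X=0: 0.39556, 0.52989, 0.35221
  X=1: 0.35221, 0.23166, 0.45939
Sum of the 6 terms: H(X,Y) = 2.3209 bits

Marginal of Y (column sums):
  P(Y=0) = 5/36 + 1/9 = 1/4
  P(Y=1) = 7/18 + 1/18 = 4/9
  P(Y=2) = 1/9 + 7/36 = 11/36
H(Y) = -[(1/4)·log₂(1/4) + (4/9)·log₂(4/9) + (11/36)·log₂(11/36)]
  = 0.50000 + 0.51997 + 0.52265 = 1.5426 bits

H(X|Y) = H(X,Y) - H(Y) = 2.3209 - 1.5426 = 0.7783 bits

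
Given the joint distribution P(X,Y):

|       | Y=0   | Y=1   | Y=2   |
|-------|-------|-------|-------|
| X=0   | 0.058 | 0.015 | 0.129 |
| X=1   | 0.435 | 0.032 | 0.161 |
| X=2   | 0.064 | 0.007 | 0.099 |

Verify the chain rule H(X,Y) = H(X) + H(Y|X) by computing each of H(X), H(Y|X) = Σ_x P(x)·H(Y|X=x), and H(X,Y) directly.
H(X) = 1.3222 bits, H(Y|X) = 1.1278 bits, H(X,Y) = 2.4500 bits

Marginal of X (row sums):
  P(X=0) = 0.058 + 0.015 + 0.129 = 0.202
  P(X=1) = 0.435 + 0.032 + 0.161 = 0.628
  P(X=2) = 0.064 + 0.007 + 0.099 = 0.170
H(X) = -[0.202·log₂(0.202) + 0.628·log₂(0.628) + 0.170·log₂(0.170)]
  = 0.4661 + 0.4215 + 0.4346 = 1.3222 bits

H(Y|X) = Σ_x P(x)·H(Y|X=x):
  X=0: P(X=0) = 0.202, P(Y|X=0) = (29/101, 15/202, 129/202) → H(Y|X=0) = 1.2086
  X=1: P(X=1) = 0.628, P(Y|X=1) = (435/628, 8/157, 161/628) → H(Y|X=1) = 1.0892
  X=2: P(X=2) = 0.170, P(Y|X=2) = (32/85, 7/170, 99/170) → H(Y|X=2) = 1.1743
H(Y|X) = 0.202·1.2086 + 0.628·1.0892 + 0.170·1.1743 = 1.1278 bits

H(X,Y) = -Σ_{x,y} P(x,y) log₂ P(x,y). Per-cell terms -P(x,y)·log₂P(x,y):
  X=0: 0.2383, 0.0909, 0.3811
  X=1: 0.5224, 0.1589, 0.4242
  X=2: 0.2538, 0.0501, 0.3303
Sum of the 9 terms: H(X,Y) = 2.4500 bits

Chain rule check:
  H(X) + H(Y|X) = 1.3222 + 1.1278 = 2.4500 bits
  H(X,Y) = 2.4500 bits
✓ Chain rule verified.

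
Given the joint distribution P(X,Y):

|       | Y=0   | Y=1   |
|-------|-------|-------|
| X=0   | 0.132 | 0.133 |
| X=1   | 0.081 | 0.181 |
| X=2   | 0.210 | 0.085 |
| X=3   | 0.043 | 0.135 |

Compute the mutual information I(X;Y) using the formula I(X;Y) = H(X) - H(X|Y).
0.1004 bits

I(X;Y) = H(X) - H(X|Y)

Marginal of X (row sums):
  P(X=0) = 0.132 + 0.133 = 0.265
  P(X=1) = 0.081 + 0.181 = 0.262
  P(X=2) = 0.210 + 0.085 = 0.295
  P(X=3) = 0.043 + 0.135 = 0.178
H(X) = -[0.265·log₂(0.265) + 0.262·log₂(0.262) + 0.295·log₂(0.295) + 0.178·log₂(0.178)]
  = 0.5077 + 0.5063 + 0.5196 + 0.4432 = 1.9768 bits

Marginal of Y (column sums):
  P(Y=0) = 0.132 + 0.081 + 0.210 + 0.043 = 0.466
  P(Y=1) = 0.133 + 0.181 + 0.085 + 0.135 = 0.534
H(X|Y) = Σ_y P(y)·H(X|Y=y):
  Y=0: P(Y=0) = 0.466, P(X|Y=0) = (66/233, 81/466, 105/233, 43/466) → H(X|Y=0) = 1.7897
  Y=1: P(Y=1) = 0.534, P(X|Y=1) = (133/534, 181/534, 85/534, 45/178) → H(X|Y=1) = 1.9521
H(X|Y) = 0.466·1.7897 + 0.534·1.9521 = 1.8764 bits

I(X;Y) = H(X) - H(X|Y) = 1.9768 - 1.8764 = 0.1004 bits

Cross-check via I(X;Y) = H(X) + H(Y) - H(X,Y): computing H(Y) from the column sums and H(X,Y) from the 8 cells in the same way gives H(Y) = 0.9967 bits and H(X,Y) = 2.8731 bits, so
I(X;Y) = 1.9768 + 0.9967 - 2.8731 = 0.1004 bits ✓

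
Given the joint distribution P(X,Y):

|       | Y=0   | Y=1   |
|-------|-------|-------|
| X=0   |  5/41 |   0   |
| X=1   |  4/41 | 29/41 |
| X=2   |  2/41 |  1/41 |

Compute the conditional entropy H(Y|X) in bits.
0.4961 bits

H(Y|X) = H(X,Y) - H(X)

H(X,Y) = -Σ_{x,y} P(x,y) log₂ P(x,y). Per-cell terms -P(x,y)·log₂P(x,y):
  X=0: 0.37020, 0.00000
  X=1: 0.32757, 0.35336
  X=2: 0.21256, 0.13067
  (cells with P = 0 contribute 0)
Sum of the 6 terms: H(X,Y) = 1.3944 bits

Marginal of X (row sums):
  P(X=0) = 5/41 + 0 = 5/41
  P(X=1) = 4/41 + 29/41 = 33/41
  P(X=2) = 2/41 + 1/41 = 3/41
H(X) = -[(5/41)·log₂(5/41) + (33/41)·log₂(33/41) + (3/41)·log₂(3/41)]
  = 0.37020 + 0.25205 + 0.27604 = 0.8983 bits

H(Y|X) = H(X,Y) - H(X) = 1.3944 - 0.8983 = 0.4961 bits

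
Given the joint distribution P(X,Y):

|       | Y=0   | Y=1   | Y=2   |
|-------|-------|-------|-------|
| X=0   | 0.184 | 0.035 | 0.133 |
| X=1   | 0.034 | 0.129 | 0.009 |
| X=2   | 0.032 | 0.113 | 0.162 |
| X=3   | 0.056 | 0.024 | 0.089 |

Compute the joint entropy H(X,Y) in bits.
3.2263 bits

H(X,Y) = -Σ_{x,y} P(x,y) log₂ P(x,y). Per-cell terms -P(x,y)·log₂P(x,y):
  X=0: 0.44937, 0.16928, 0.38710
  X=1: 0.16586, 0.38114, 0.06116
  X=2: 0.15891, 0.35545, 0.42540
  X=3: 0.23287, 0.12914, 0.31061
Sum of the 12 terms: H(X,Y) = 3.2263 bits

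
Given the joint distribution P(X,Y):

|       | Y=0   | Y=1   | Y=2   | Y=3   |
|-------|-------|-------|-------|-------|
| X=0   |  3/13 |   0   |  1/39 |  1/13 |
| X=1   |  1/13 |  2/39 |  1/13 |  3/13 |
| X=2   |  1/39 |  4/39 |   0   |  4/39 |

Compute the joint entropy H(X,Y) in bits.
2.9951 bits

H(X,Y) = -Σ_{x,y} P(x,y) log₂ P(x,y). Per-cell terms -P(x,y)·log₂P(x,y):
  X=0: 0.488187, 0.000000, 0.135523, 0.284649
  X=1: 0.284649, 0.219764, 0.284649, 0.488187
  X=2: 0.135523, 0.336964, 0.000000, 0.336964
  (cells with P = 0 contribute 0)
Sum of the 12 terms: H(X,Y) = 2.9951 bits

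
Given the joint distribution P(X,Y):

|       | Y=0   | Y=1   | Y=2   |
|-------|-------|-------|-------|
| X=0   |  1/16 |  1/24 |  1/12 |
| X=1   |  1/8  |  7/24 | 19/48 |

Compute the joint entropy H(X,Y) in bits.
2.1625 bits

H(X,Y) = -Σ_{x,y} P(x,y) log₂ P(x,y). Per-cell terms -P(x,y)·log₂P(x,y):
  X=0: 0.25000, 0.19104, 0.29875
  X=1: 0.37500, 0.51847, 0.52924
Sum of the 6 terms: H(X,Y) = 2.1625 bits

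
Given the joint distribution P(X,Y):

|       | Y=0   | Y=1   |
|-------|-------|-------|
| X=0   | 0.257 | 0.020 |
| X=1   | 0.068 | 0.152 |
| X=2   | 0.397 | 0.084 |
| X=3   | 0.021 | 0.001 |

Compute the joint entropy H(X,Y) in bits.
2.2498 bits

H(X,Y) = -Σ_{x,y} P(x,y) log₂ P(x,y). Per-cell terms -P(x,y)·log₂P(x,y):
  X=0: 0.5038, 0.1129
  X=1: 0.2637, 0.4131
  X=2: 0.5291, 0.3002
  X=3: 0.1170, 0.0100
Sum of the 8 terms: H(X,Y) = 2.2498 bits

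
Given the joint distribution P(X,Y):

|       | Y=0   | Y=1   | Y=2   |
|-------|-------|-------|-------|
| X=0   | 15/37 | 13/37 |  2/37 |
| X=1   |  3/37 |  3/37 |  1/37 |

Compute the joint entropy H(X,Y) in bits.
2.0143 bits

H(X,Y) = -Σ_{x,y} P(x,y) log₂ P(x,y). Per-cell terms -P(x,y)·log₂P(x,y):
  X=0: 0.5280660, 0.5301940, 0.2275380
  X=1: 0.2938776, 0.2938776, 0.1407960
Sum of the 6 terms: H(X,Y) = 2.0143 bits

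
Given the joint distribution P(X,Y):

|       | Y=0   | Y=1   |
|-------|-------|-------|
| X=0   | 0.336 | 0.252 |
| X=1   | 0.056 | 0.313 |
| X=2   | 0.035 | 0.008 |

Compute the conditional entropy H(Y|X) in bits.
0.8358 bits

H(Y|X) = H(X,Y) - H(X)

H(X,Y) = -Σ_{x,y} P(x,y) log₂ P(x,y). Per-cell terms -P(x,y)·log₂P(x,y):
  X=0: 0.5287, 0.5011
  X=1: 0.2329, 0.5245
  X=2: 0.1693, 0.0557
Sum of the 6 terms: H(X,Y) = 2.0122 bits

Marginal of X (row sums):
  P(X=0) = 0.336 + 0.252 = 0.588
  P(X=1) = 0.056 + 0.313 = 0.369
  P(X=2) = 0.035 + 0.008 = 0.043
H(X) = -[0.588·log₂(0.588) + 0.369·log₂(0.369) + 0.043·log₂(0.043)]
  = 0.4505 + 0.5307 + 0.1952 = 1.1764 bits

H(Y|X) = H(X,Y) - H(X) = 2.0122 - 1.1764 = 0.8358 bits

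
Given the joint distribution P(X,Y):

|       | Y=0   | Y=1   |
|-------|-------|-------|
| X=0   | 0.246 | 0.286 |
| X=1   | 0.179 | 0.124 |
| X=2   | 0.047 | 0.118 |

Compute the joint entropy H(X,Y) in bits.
2.4031 bits

H(X,Y) = -Σ_{x,y} P(x,y) log₂ P(x,y). Per-cell terms -P(x,y)·log₂P(x,y):
  X=0: 0.49772, 0.51649
  X=1: 0.44427, 0.37344
  X=2: 0.20733, 0.36381
Sum of the 6 terms: H(X,Y) = 2.4031 bits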